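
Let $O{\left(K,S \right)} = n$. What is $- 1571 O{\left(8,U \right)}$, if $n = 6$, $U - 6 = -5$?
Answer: $-9426$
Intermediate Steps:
$U = 1$ ($U = 6 - 5 = 1$)
$O{\left(K,S \right)} = 6$
$- 1571 O{\left(8,U \right)} = \left(-1571\right) 6 = -9426$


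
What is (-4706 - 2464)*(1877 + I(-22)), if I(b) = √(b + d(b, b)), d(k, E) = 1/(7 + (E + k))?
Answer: -13458090 - 7170*I*√30155/37 ≈ -1.3458e+7 - 33651.0*I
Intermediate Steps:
d(k, E) = 1/(7 + E + k)
I(b) = √(b + 1/(7 + 2*b)) (I(b) = √(b + 1/(7 + b + b)) = √(b + 1/(7 + 2*b)))
(-4706 - 2464)*(1877 + I(-22)) = (-4706 - 2464)*(1877 + √((1 - 22*(7 + 2*(-22)))/(7 + 2*(-22)))) = -7170*(1877 + √((1 - 22*(7 - 44))/(7 - 44))) = -7170*(1877 + √((1 - 22*(-37))/(-37))) = -7170*(1877 + √(-(1 + 814)/37)) = -7170*(1877 + √(-1/37*815)) = -7170*(1877 + √(-815/37)) = -7170*(1877 + I*√30155/37) = -13458090 - 7170*I*√30155/37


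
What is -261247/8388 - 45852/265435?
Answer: -69728704021/2226468780 ≈ -31.318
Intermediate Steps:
-261247/8388 - 45852/265435 = -69728704021/2226468780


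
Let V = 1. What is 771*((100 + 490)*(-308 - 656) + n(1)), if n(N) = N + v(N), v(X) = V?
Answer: -438512418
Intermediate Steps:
v(X) = 1
n(N) = 1 + N (n(N) = N + 1 = 1 + N)
771*((100 + 490)*(-308 - 656) + n(1)) = 771*((100 + 490)*(-308 - 656) + (1 + 1)) = 771*(590*(-964) + 2) = 771*(-568760 + 2) = 771*(-568758) = -438512418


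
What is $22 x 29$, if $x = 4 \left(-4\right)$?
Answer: $-10208$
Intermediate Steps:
$x = -16$
$22 x 29 = 22 \left(-16\right) 29 = \left(-352\right) 29 = -10208$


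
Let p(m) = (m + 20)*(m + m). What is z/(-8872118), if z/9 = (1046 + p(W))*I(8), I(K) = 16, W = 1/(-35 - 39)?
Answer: -103048884/6072964771 ≈ -0.016968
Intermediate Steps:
W = -1/74 (W = 1/(-74) = -1/74 ≈ -0.013514)
p(m) = 2*m*(20 + m) (p(m) = (20 + m)*(2*m) = 2*m*(20 + m))
z = 206097768/1369 (z = 9*((1046 + 2*(-1/74)*(20 - 1/74))*16) = 9*((1046 + 2*(-1/74)*(1479/74))*16) = 9*((1046 - 1479/2738)*16) = 9*((2862469/2738)*16) = 9*(22899752/1369) = 206097768/1369 ≈ 1.5055e+5)
z/(-8872118) = (206097768/1369)/(-8872118) = (206097768/1369)*(-1/8872118) = -103048884/6072964771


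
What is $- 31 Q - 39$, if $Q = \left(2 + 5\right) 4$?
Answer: $-907$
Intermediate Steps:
$Q = 28$ ($Q = 7 \cdot 4 = 28$)
$- 31 Q - 39 = \left(-31\right) 28 - 39 = -868 - 39 = -907$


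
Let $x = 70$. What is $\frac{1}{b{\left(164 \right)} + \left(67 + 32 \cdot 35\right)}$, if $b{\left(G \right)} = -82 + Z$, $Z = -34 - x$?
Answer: $\frac{1}{1001} \approx 0.000999$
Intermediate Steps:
$Z = -104$ ($Z = -34 - 70 = -104$)
$b{\left(G \right)} = -186$ ($b{\left(G \right)} = -82 - 104 = -186$)
$\frac{1}{b{\left(164 \right)} + \left(67 + 32 \cdot 35\right)} = \frac{1}{-186 + \left(67 + 32 \cdot 35\right)} = \frac{1}{-186 + \left(67 + 1120\right)} = \frac{1}{-186 + 1187} = \frac{1}{1001}$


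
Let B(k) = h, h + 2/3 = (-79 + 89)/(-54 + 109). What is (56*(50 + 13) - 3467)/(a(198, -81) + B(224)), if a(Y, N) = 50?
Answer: 2013/1634 ≈ 1.2319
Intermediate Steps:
h = -16/33 (h = -2/3 + (-79 + 89)/(-54 + 109) = -2/3 + 10/55 = -2/3 + 10*(1/55) = -2/3 + 2/11 = -16/33 ≈ -0.48485)
B(k) = -16/33
(56*(50 + 13) - 3467)/(a(198, -81) + B(224)) = (56*(50 + 13) - 3467)/(50 - 16/33) = (56*63 - 3467)/(1634/33) = (3528 - 3467)*(33/1634) = 61*(33/1634) = 2013/1634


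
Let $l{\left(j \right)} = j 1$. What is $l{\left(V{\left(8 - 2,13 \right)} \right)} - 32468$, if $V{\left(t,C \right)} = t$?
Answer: $-32462$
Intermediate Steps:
$l{\left(j \right)} = j$
$l{\left(V{\left(8 - 2,13 \right)} \right)} - 32468 = \left(8 - 2\right) - 32468 = 6 - 32468 = -32462$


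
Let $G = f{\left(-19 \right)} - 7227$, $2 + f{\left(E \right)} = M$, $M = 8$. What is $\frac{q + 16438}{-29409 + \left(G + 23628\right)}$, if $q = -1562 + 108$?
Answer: $- \frac{7492}{6501} \approx -1.1524$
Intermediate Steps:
$f{\left(E \right)} = 6$ ($f{\left(E \right)} = -2 + 8 = 6$)
$G = -7221$ ($G = 6 - 7227 = -7221$)
$q = -1454$
$\frac{q + 16438}{-29409 + \left(G + 23628\right)} = \frac{-1454 + 16438}{-29409 + \left(-7221 + 23628\right)} = \frac{14984}{-29409 + 16407} = \frac{14984}{-13002} = 14984 \left(- \frac{1}{13002}\right) = - \frac{7492}{6501}$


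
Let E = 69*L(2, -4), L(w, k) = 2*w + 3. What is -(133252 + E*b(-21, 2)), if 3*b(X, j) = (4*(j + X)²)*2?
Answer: -598220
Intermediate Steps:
L(w, k) = 3 + 2*w
b(X, j) = 8*(X + j)²/3 (b(X, j) = ((4*(j + X)²)*2)/3 = ((4*(X + j)²)*2)/3 = (8*(X + j)²)/3 = 8*(X + j)²/3)
E = 483 (E = 69*(3 + 2*2) = 69*(3 + 4) = 69*7 = 483)
-(133252 + E*b(-21, 2)) = -(133252 + 483*(8*(-21 + 2)²/3)) = -(133252 + 483*((8/3)*(-19)²)) = -(133252 + 483*((8/3)*361)) = -(133252 + 483*(2888/3)) = -(133252 + 464968) = -1*598220 = -598220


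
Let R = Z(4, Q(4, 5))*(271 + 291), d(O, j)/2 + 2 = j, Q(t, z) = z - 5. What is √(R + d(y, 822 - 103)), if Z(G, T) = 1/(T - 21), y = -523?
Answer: 4*√38787/21 ≈ 37.513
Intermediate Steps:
Q(t, z) = -5 + z
d(O, j) = -4 + 2*j
Z(G, T) = 1/(-21 + T)
R = -562/21 (R = (271 + 291)/(-21 + (-5 + 5)) = 562/(-21 + 0) = 562/(-21) = -1/21*562 = -562/21 ≈ -26.762)
√(R + d(y, 822 - 103)) = √(-562/21 + (-4 + 2*(822 - 103))) = √(-562/21 + (-4 + 2*719)) = √(-562/21 + (-4 + 1438)) = √(-562/21 + 1434) = √(29552/21) = 4*√38787/21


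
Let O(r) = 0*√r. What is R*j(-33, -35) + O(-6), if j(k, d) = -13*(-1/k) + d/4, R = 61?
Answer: -73627/132 ≈ -557.78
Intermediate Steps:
O(r) = 0
j(k, d) = 13/k + d/4 (j(k, d) = -(-13)/k + d*(¼) = 13/k + d/4)
R*j(-33, -35) + O(-6) = 61*(13/(-33) + (¼)*(-35)) + 0 = 61*(13*(-1/33) - 35/4) + 0 = 61*(-13/33 - 35/4) + 0 = 61*(-1207/132) + 0 = -73627/132 + 0 = -73627/132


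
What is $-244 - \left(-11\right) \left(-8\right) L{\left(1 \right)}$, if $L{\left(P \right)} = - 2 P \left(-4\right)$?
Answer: $-948$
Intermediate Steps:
$L{\left(P \right)} = 8 P$
$-244 - \left(-11\right) \left(-8\right) L{\left(1 \right)} = -244 - \left(-11\right) \left(-8\right) 8 \cdot 1 = -244 - 88 \cdot 8 = -244 - 704 = -948$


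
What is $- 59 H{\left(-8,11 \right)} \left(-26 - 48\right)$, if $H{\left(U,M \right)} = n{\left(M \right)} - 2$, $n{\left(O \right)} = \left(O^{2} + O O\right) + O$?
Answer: $1095866$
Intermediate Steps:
$n{\left(O \right)} = O + 2 O^{2}$ ($n{\left(O \right)} = \left(O^{2} + O^{2}\right) + O = 2 O^{2} + O = O + 2 O^{2}$)
$H{\left(U,M \right)} = -2 + M \left(1 + 2 M\right)$ ($H{\left(U,M \right)} = M \left(1 + 2 M\right) - 2 = -2 + M \left(1 + 2 M\right)$)
$- 59 H{\left(-8,11 \right)} \left(-26 - 48\right) = - 59 \left(-2 + 11 \left(1 + 2 \cdot 11\right)\right) \left(-26 - 48\right) = - 59 \left(-2 + 11 \left(1 + 22\right)\right) \left(-74\right) = - 59 \left(-2 + 11 \cdot 23\right) \left(-74\right) = - 59 \left(-2 + 253\right) \left(-74\right) = \left(-59\right) 251 \left(-74\right) = \left(-14809\right) \left(-74\right) = 1095866$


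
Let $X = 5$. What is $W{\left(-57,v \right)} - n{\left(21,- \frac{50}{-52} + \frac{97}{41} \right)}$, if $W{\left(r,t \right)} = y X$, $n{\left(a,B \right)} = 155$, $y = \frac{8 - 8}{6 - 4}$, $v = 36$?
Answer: $-155$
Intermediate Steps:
$y = 0$ ($y = \frac{0}{2} = 0 \cdot \frac{1}{2} = 0$)
$W{\left(r,t \right)} = 0$ ($W{\left(r,t \right)} = 0 \cdot 5 = 0$)
$W{\left(-57,v \right)} - n{\left(21,- \frac{50}{-52} + \frac{97}{41} \right)} = 0 - 155 = -155$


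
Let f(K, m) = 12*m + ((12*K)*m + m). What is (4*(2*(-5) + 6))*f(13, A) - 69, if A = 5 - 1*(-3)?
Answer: -21701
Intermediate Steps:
A = 8 (A = 5 + 3 = 8)
f(K, m) = 13*m + 12*K*m (f(K, m) = 12*m + (12*K*m + m) = 12*m + (m + 12*K*m) = 13*m + 12*K*m)
(4*(2*(-5) + 6))*f(13, A) - 69 = (4*(2*(-5) + 6))*(8*(13 + 12*13)) - 69 = (4*(-10 + 6))*(8*(13 + 156)) - 69 = (4*(-4))*(8*169) - 69 = -16*1352 - 69 = -21632 - 69 = -21701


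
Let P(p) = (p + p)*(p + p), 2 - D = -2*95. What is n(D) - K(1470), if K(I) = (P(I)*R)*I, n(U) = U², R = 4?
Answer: -50824331136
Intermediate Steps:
D = 192 (D = 2 - (-2)*95 = 2 - 1*(-190) = 2 + 190 = 192)
P(p) = 4*p² (P(p) = (2*p)*(2*p) = 4*p²)
K(I) = 16*I³ (K(I) = ((4*I²)*4)*I = (16*I²)*I = 16*I³)
n(D) - K(1470) = 192² - 16*1470³ = 36864 - 16*3176523000 = 36864 - 1*50824368000 = 36864 - 50824368000 = -50824331136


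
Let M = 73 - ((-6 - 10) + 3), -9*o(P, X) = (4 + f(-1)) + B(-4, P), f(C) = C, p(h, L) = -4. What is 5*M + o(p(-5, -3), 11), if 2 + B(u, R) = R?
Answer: 1291/3 ≈ 430.33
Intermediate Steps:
B(u, R) = -2 + R
o(P, X) = -⅑ - P/9 (o(P, X) = -((4 - 1) + (-2 + P))/9 = -(3 + (-2 + P))/9 = -(1 + P)/9 = -⅑ - P/9)
M = 86 (M = 73 - (-16 + 3) = 73 - 1*(-13) = 73 + 13 = 86)
5*M + o(p(-5, -3), 11) = 5*86 + (-⅑ - ⅑*(-4)) = 430 + (-⅑ + 4/9) = 430 + ⅓ = 1291/3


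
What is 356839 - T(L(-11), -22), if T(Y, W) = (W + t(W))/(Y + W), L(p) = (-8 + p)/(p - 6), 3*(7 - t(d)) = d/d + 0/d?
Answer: 380032753/1065 ≈ 3.5684e+5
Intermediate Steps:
t(d) = 20/3 (t(d) = 7 - (d/d + 0/d)/3 = 7 - (1 + 0)/3 = 7 - ⅓*1 = 7 - ⅓ = 20/3)
L(p) = (-8 + p)/(-6 + p)
T(Y, W) = (20/3 + W)/(W + Y) (T(Y, W) = (W + 20/3)/(Y + W) = (20/3 + W)/(W + Y))
356839 - T(L(-11), -22) = 356839 - (20/3 - 22)/(-22 + (-8 - 11)/(-6 - 11)) = 356839 - (-46)/((-22 - 19/(-17))*3) = 356839 - (-46)/((-22 - 1/17*(-19))*3) = 356839 - (-46)/((-22 + 19/17)*3) = 356839 - (-46)/((-355/17)*3) = 356839 - (-17)*(-46)/(355*3) = 356839 - 1*782/1065 = 356839 - 782/1065 = 380032753/1065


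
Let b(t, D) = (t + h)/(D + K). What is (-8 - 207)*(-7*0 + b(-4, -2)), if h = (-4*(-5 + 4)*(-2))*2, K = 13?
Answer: 4300/11 ≈ 390.91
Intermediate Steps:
h = -16 (h = (-4*(-1)*(-2))*2 = (4*(-2))*2 = -8*2 = -16)
b(t, D) = (-16 + t)/(13 + D) (b(t, D) = (t - 16)/(D + 13) = (-16 + t)/(13 + D))
(-8 - 207)*(-7*0 + b(-4, -2)) = (-8 - 207)*(-7*0 + (-16 - 4)/(13 - 2)) = -215*(0 - 20/11) = -215*(-20/11) = 4300/11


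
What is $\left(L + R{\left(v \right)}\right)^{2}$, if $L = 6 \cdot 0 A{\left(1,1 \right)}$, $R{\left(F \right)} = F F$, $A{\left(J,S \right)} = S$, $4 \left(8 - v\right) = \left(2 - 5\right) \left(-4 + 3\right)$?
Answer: $\frac{707281}{256} \approx 2762.8$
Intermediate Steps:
$v = \frac{29}{4}$ ($v = 8 - \frac{\left(2 - 5\right) \left(-4 + 3\right)}{4} = 8 - \frac{\left(-3\right) \left(-1\right)}{4} = 8 - \frac{3}{4} = \frac{29}{4} \approx 7.25$)
$R{\left(F \right)} = F^{2}$
$L = 0$ ($L = 6 \cdot 0 \cdot 1 = 0 \cdot 1 = 0$)
$\left(L + R{\left(v \right)}\right)^{2} = \left(0 + \left(\frac{29}{4}\right)^{2}\right)^{2} = \left(0 + \frac{841}{16}\right)^{2} = \left(\frac{841}{16}\right)^{2} = \frac{707281}{256}$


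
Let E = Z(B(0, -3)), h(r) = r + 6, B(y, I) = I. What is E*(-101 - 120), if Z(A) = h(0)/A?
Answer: 442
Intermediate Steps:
h(r) = 6 + r
Z(A) = 6/A (Z(A) = (6 + 0)/A = 6/A)
E = -2 (E = 6/(-3) = 6*(-⅓) = -2)
E*(-101 - 120) = -2*(-101 - 120) = -2*(-221) = 442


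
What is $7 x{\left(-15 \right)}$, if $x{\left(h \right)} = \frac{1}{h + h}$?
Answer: $- \frac{7}{30} \approx -0.23333$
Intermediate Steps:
$x{\left(h \right)} = \frac{1}{2 h}$
$7 x{\left(-15 \right)} = 7 \frac{1}{2 \left(-15\right)} = 7 \cdot \frac{1}{2} \left(- \frac{1}{15}\right) = 7 \left(- \frac{1}{30}\right) = - \frac{7}{30}$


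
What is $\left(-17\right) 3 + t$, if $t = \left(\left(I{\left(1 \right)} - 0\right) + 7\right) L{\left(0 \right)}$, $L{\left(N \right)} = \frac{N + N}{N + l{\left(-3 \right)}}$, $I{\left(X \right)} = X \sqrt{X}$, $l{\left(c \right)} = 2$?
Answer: $-51$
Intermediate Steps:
$I{\left(X \right)} = X^{\frac{3}{2}}$
$L{\left(N \right)} = \frac{2 N}{2 + N}$ ($L{\left(N \right)} = \frac{N + N}{N + 2} = \frac{2 N}{2 + N}$)
$t = 0$ ($t = \left(\left(1^{\frac{3}{2}} - 0\right) + 7\right) 2 \cdot 0 \frac{1}{2 + 0} = \left(\left(1 + 0\right) + 7\right) 2 \cdot 0 \cdot \frac{1}{2} = \left(1 + 7\right) 2 \cdot 0 \cdot \frac{1}{2} = 8 \cdot 0 = 0$)
$\left(-17\right) 3 + t = \left(-17\right) 3 + 0 = -51 + 0 = -51$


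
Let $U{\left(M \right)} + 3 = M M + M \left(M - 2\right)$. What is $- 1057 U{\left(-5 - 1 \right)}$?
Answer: $-85617$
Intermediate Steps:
$U{\left(M \right)} = -3 + M^{2} + M \left(-2 + M\right)$ ($U{\left(M \right)} = -3 + \left(M M + M \left(M - 2\right)\right) = -3 + \left(M^{2} + M \left(-2 + M\right)\right) = -3 + M^{2} + M \left(-2 + M\right)$)
$- 1057 U{\left(-5 - 1 \right)} = - 1057 \left(-3 - 2 \left(-5 - 1\right) + 2 \left(-5 - 1\right)^{2}\right) = - 1057 \left(-3 - -12 + 2 \left(-6\right)^{2}\right) = - 1057 \left(-3 + 12 + 2 \cdot 36\right) = - 1057 \left(-3 + 12 + 72\right) = \left(-1057\right) 81 = -85617$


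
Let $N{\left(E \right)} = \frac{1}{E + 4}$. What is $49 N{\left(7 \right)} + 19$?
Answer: $\frac{258}{11} \approx 23.455$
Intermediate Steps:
$N{\left(E \right)} = \frac{1}{4 + E}$
$49 N{\left(7 \right)} + 19 = \frac{49}{4 + 7} + 19 = \frac{49}{11} + 19 = \frac{258}{11}$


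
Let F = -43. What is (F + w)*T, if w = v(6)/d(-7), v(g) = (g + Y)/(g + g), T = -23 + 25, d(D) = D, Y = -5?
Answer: -3613/42 ≈ -86.024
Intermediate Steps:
T = 2
v(g) = (-5 + g)/(2*g) (v(g) = (g - 5)/(g + g) = (-5 + g)/((2*g)) = (-5 + g)*(1/(2*g)) = (-5 + g)/(2*g))
w = -1/84 (w = ((½)*(-5 + 6)/6)/(-7) = ((½)*(⅙)*1)*(-⅐) = (1/12)*(-⅐) = -1/84 ≈ -0.011905)
(F + w)*T = (-43 - 1/84)*2 = -3613/84*2 = -3613/42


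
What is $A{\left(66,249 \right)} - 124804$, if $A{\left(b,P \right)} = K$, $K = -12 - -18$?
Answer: $-124798$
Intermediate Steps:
$K = 6$ ($K = -12 + 18 = 6$)
$A{\left(b,P \right)} = 6$
$A{\left(66,249 \right)} - 124804 = 6 - 124804 = -124798$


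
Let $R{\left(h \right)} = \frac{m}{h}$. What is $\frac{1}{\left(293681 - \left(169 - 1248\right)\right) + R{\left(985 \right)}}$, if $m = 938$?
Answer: $\frac{985}{290339538} \approx 3.3926 \cdot 10^{-6}$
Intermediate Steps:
$R{\left(h \right)} = \frac{938}{h}$
$\frac{1}{\left(293681 - \left(169 - 1248\right)\right) + R{\left(985 \right)}} = \frac{1}{\left(293681 - \left(169 - 1248\right)\right) + \frac{938}{985}} = \frac{1}{\left(293681 - \left(169 - 1248\right)\right) + 938 \cdot \frac{1}{985}} = \frac{1}{\left(293681 - -1079\right) + \frac{938}{985}} = \frac{1}{\left(293681 + 1079\right) + \frac{938}{985}} = \frac{1}{294760 + \frac{938}{985}} = \frac{1}{\frac{290339538}{985}} = \frac{985}{290339538}$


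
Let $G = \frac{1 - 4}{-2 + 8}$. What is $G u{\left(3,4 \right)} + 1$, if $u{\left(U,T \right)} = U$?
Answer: $- \frac{1}{2} \approx -0.5$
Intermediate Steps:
$G = - \frac{1}{2}$ ($G = - \frac{3}{6} = \left(-3\right) \frac{1}{6} = - \frac{1}{2} \approx -0.5$)
$G u{\left(3,4 \right)} + 1 = \left(- \frac{1}{2}\right) 3 + 1 = - \frac{3}{2} + 1 = - \frac{1}{2}$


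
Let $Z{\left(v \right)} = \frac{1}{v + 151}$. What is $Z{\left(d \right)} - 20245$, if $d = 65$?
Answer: $- \frac{4372919}{216} \approx -20245.0$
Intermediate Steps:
$Z{\left(v \right)} = \frac{1}{151 + v}$
$Z{\left(d \right)} - 20245 = \frac{1}{151 + 65} - 20245 = \frac{1}{216} - 20245 = - \frac{4372919}{216}$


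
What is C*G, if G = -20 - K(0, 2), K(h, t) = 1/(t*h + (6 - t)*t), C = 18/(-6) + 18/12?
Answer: 483/16 ≈ 30.188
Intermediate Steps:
C = -3/2 (C = 18*(-⅙) + 18*(1/12) = -3 + 3/2 = -3/2 ≈ -1.5000)
K(h, t) = 1/(h*t + t*(6 - t))
G = -161/8 (G = -20 - 1/(2*(6 + 0 - 1*2)) = -20 - 1/(2*(6 + 0 - 2)) = -20 - 1/(2*4) = -20 - 1*⅛ = -20 - ⅛ = -161/8 ≈ -20.125)
C*G = -3/2*(-161/8) = 483/16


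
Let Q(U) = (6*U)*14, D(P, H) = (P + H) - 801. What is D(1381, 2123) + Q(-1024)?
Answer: -83313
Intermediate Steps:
D(P, H) = -801 + H + P (D(P, H) = (H + P) - 801 = -801 + H + P)
Q(U) = 84*U
D(1381, 2123) + Q(-1024) = (-801 + 2123 + 1381) + 84*(-1024) = 2703 - 86016 = -83313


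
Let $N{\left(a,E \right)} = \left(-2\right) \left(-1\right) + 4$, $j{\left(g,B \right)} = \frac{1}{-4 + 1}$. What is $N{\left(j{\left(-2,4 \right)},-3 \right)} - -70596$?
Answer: $70602$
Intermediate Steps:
$j{\left(g,B \right)} = - \frac{1}{3}$ ($j{\left(g,B \right)} = \frac{1}{-3} = - \frac{1}{3}$)
$N{\left(a,E \right)} = 6$ ($N{\left(a,E \right)} = 2 + 4 = 6$)
$N{\left(j{\left(-2,4 \right)},-3 \right)} - -70596 = 6 - -70596 = 6 + 70596 = 70602$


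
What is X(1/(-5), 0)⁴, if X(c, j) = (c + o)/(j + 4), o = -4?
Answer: 194481/160000 ≈ 1.2155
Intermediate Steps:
X(c, j) = (-4 + c)/(4 + j) (X(c, j) = (c - 4)/(j + 4) = (-4 + c)/(4 + j))
X(1/(-5), 0)⁴ = ((-4 + 1/(-5))/(4 + 0))⁴ = ((-4 - ⅕)/4)⁴ = ((¼)*(-21/5))⁴ = (-21/20)⁴ = 194481/160000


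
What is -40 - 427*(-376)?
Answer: 160512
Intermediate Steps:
-40 - 427*(-376) = -40 + 160552 = 160512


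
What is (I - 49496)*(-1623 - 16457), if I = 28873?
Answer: 372863840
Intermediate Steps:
(I - 49496)*(-1623 - 16457) = (28873 - 49496)*(-1623 - 16457) = -20623*(-18080) = 372863840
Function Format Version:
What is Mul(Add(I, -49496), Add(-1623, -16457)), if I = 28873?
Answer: 372863840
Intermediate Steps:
Mul(Add(I, -49496), Add(-1623, -16457)) = Mul(Add(28873, -49496), Add(-1623, -16457)) = Mul(-20623, -18080) = 372863840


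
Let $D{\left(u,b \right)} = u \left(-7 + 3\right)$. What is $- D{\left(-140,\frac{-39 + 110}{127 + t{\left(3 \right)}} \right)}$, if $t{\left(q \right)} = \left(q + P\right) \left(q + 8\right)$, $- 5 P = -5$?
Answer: $-560$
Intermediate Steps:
$P = 1$ ($P = \left(- \frac{1}{5}\right) \left(-5\right) = 1$)
$t{\left(q \right)} = \left(1 + q\right) \left(8 + q\right)$ ($t{\left(q \right)} = \left(q + 1\right) \left(q + 8\right) = \left(1 + q\right) \left(8 + q\right)$)
$D{\left(u,b \right)} = - 4 u$ ($D{\left(u,b \right)} = u \left(-4\right) = - 4 u$)
$- D{\left(-140,\frac{-39 + 110}{127 + t{\left(3 \right)}} \right)} = - \left(-4\right) \left(-140\right) = \left(-1\right) 560 = -560$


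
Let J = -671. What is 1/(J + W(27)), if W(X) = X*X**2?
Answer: 1/19012 ≈ 5.2598e-5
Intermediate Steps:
W(X) = X**3
1/(J + W(27)) = 1/(-671 + 27**3) = 1/(-671 + 19683) = 1/19012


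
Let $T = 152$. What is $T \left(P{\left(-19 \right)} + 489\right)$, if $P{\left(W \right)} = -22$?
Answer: $70984$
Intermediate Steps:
$T \left(P{\left(-19 \right)} + 489\right) = 152 \left(-22 + 489\right) = 152 \cdot 467 = 70984$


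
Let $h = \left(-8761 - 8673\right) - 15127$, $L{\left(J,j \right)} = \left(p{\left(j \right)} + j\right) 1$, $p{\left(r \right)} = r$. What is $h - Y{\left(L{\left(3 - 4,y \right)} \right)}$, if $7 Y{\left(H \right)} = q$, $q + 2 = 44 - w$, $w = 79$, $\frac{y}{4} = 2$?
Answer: $- \frac{227890}{7} \approx -32556.0$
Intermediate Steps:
$y = 8$ ($y = 4 \cdot 2 = 8$)
$q = -37$ ($q = -2 + \left(44 - 79\right) = -2 - 35 = -37$)
$L{\left(J,j \right)} = 2 j$ ($L{\left(J,j \right)} = \left(j + j\right) 1 = 2 j 1 = 2 j$)
$Y{\left(H \right)} = - \frac{37}{7}$ ($Y{\left(H \right)} = \frac{1}{7} \left(-37\right) = - \frac{37}{7}$)
$h = -32561$ ($h = -17434 - 15127 = -32561$)
$h - Y{\left(L{\left(3 - 4,y \right)} \right)} = -32561 - - \frac{37}{7} = -32561 + \frac{37}{7} = - \frac{227890}{7}$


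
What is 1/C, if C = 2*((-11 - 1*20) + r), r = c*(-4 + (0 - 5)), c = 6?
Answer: -1/170 ≈ -0.0058824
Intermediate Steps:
r = -54 (r = 6*(-4 + (0 - 5)) = 6*(-4 - 5) = 6*(-9) = -54)
C = -170 (C = 2*((-11 - 1*20) - 54) = 2*((-11 - 20) - 54) = 2*(-31 - 54) = 2*(-85) = -170)
1/C = 1/(-170) = -1/170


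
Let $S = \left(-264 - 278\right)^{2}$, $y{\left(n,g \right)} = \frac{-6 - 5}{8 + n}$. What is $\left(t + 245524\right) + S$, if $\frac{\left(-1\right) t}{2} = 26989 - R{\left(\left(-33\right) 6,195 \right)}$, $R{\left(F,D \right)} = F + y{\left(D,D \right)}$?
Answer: $\frac{98437520}{203} \approx 4.8491 \cdot 10^{5}$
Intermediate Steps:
$y{\left(n,g \right)} = - \frac{11}{8 + n}$
$S = 293764$ ($S = \left(-542\right)^{2} = 293764$)
$R{\left(F,D \right)} = F - \frac{11}{8 + D}$
$t = - \frac{11037944}{203}$ ($t = - 2 \left(26989 - \frac{-11 + \left(-33\right) 6 \left(8 + 195\right)}{8 + 195}\right) = - 2 \left(26989 - \frac{-11 - 40194}{203}\right) = - 2 \left(26989 - \frac{1}{203} \left(-40205\right)\right) = - 2 \left(26989 - - \frac{40205}{203}\right) = - 2 \left(26989 + \frac{40205}{203}\right) = \left(-2\right) \frac{5518972}{203} = - \frac{11037944}{203} \approx -54374.0$)
$\left(t + 245524\right) + S = \left(- \frac{11037944}{203} + 245524\right) + 293764 = \frac{38803428}{203} + 293764 = \frac{98437520}{203}$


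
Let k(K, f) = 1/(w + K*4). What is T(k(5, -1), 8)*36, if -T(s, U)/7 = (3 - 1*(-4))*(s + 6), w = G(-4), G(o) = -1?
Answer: -202860/19 ≈ -10677.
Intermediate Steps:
w = -1
k(K, f) = 1/(-1 + 4*K) (k(K, f) = 1/(-1 + K*4) = 1/(-1 + 4*K))
T(s, U) = -294 - 49*s (T(s, U) = -7*(3 - 1*(-4))*(s + 6) = -7*(3 + 4)*(6 + s) = -49*(6 + s) = -7*(42 + 7*s) = -294 - 49*s)
T(k(5, -1), 8)*36 = (-294 - 49/(-1 + 4*5))*36 = (-294 - 49/(-1 + 20))*36 = (-294 - 49/19)*36 = -5635/19*36 = -202860/19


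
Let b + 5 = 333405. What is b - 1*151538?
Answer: 181862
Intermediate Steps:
b = 333400 (b = -5 + 333405 = 333400)
b - 1*151538 = 333400 - 1*151538 = 333400 - 151538 = 181862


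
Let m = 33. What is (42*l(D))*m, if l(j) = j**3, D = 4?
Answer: 88704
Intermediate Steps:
(42*l(D))*m = (42*4**3)*33 = (42*64)*33 = 2688*33 = 88704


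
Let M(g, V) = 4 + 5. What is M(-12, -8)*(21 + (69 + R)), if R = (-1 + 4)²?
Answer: 891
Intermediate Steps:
R = 9 (R = 3² = 9)
M(g, V) = 9
M(-12, -8)*(21 + (69 + R)) = 9*(21 + (69 + 9)) = 9*(21 + 78) = 9*99 = 891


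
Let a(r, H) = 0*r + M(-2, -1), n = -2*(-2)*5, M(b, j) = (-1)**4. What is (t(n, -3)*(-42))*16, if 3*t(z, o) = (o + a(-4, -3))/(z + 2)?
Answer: 224/11 ≈ 20.364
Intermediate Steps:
M(b, j) = 1
n = 20 (n = 4*5 = 20)
a(r, H) = 1 (a(r, H) = 0*r + 1 = 0 + 1 = 1)
t(z, o) = (1 + o)/(3*(2 + z)) (t(z, o) = ((o + 1)/(z + 2))/3 = ((1 + o)/(2 + z))/3 = (1 + o)/(3*(2 + z)))
(t(n, -3)*(-42))*16 = (((1 - 3)/(3*(2 + 20)))*(-42))*16 = (((1/3)*(-2)/22)*(-42))*16 = (((1/3)*(1/22)*(-2))*(-42))*16 = -1/33*(-42)*16 = (14/11)*16 = 224/11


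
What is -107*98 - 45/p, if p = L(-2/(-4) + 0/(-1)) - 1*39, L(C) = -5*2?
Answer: -513769/49 ≈ -10485.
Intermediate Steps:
L(C) = -10
p = -49 (p = -10 - 1*39 = -10 - 39 = -49)
-107*98 - 45/p = -107*98 - 45/(-49) = -10486 - 45*(-1/49) = -10486 + 45/49 = -513769/49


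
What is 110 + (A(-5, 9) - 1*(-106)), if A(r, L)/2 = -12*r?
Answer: 336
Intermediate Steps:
A(r, L) = -24*r (A(r, L) = 2*(-12*r) = -24*r)
110 + (A(-5, 9) - 1*(-106)) = 110 + (-24*(-5) - 1*(-106)) = 110 + (120 + 106) = 110 + 226 = 336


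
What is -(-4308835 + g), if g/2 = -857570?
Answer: 6023975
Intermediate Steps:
g = -1715140 (g = 2*(-857570) = -1715140)
-(-4308835 + g) = -(-4308835 - 1715140) = -1*(-6023975) = 6023975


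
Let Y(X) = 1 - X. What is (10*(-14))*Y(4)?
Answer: 420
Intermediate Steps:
(10*(-14))*Y(4) = (10*(-14))*(1 - 1*4) = -140*(1 - 4) = -140*(-3) = 420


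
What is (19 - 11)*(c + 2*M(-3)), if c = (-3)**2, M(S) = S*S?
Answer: 216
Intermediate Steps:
M(S) = S**2
c = 9
(19 - 11)*(c + 2*M(-3)) = (19 - 11)*(9 + 2*(-3)**2) = 8*(9 + 2*9) = 8*(9 + 18) = 8*27 = 216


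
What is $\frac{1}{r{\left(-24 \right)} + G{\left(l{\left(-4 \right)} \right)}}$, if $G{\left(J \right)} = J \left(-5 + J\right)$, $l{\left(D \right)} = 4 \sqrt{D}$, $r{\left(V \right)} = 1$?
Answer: $- \frac{63}{5569} + \frac{40 i}{5569} \approx -0.011313 + 0.0071826 i$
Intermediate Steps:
$\frac{1}{r{\left(-24 \right)} + G{\left(l{\left(-4 \right)} \right)}} = \frac{1}{1 + 4 \sqrt{-4} \left(-5 + 4 \sqrt{-4}\right)} = \frac{1}{1 + 4 \cdot 2 i \left(-5 + 4 \cdot 2 i\right)} = \frac{1}{1 + 8 i \left(-5 + 8 i\right)}$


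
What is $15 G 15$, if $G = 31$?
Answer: $6975$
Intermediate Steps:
$15 G 15 = 15 \cdot 31 \cdot 15 = 465 \cdot 15 = 6975$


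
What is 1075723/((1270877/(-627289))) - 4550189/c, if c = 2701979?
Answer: -260467434846290838/490554709369 ≈ -5.3097e+5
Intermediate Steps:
1075723/((1270877/(-627289))) - 4550189/c = 1075723/((1270877/(-627289))) - 4550189/2701979 = 1075723/((1270877*(-1/627289))) - 4550189*1/2701979 = 1075723/(-1270877/627289) - 650027/385997 = 1075723*(-627289/1270877) - 650027/385997 = -674789204947/1270877 - 650027/385997 = -260467434846290838/490554709369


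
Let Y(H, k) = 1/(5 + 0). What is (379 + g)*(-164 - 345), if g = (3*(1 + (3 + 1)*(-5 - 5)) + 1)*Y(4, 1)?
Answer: -905511/5 ≈ -1.8110e+5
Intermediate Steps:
Y(H, k) = ⅕ (Y(H, k) = 1/5 = ⅕)
g = -116/5 (g = (3*(1 + (3 + 1)*(-5 - 5)) + 1)*(⅕) = (3*(1 + 4*(-10)) + 1)*(⅕) = (3*(1 - 40) + 1)*(⅕) = (3*(-39) + 1)*(⅕) = (-117 + 1)*(⅕) = -116*⅕ = -116/5 ≈ -23.200)
(379 + g)*(-164 - 345) = (379 - 116/5)*(-164 - 345) = (1779/5)*(-509) = -905511/5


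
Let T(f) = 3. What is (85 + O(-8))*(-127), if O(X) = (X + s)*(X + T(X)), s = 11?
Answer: -8890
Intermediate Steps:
O(X) = (3 + X)*(11 + X) (O(X) = (X + 11)*(X + 3) = (11 + X)*(3 + X) = (3 + X)*(11 + X))
(85 + O(-8))*(-127) = (85 + (33 + (-8)**2 + 14*(-8)))*(-127) = (85 + (33 + 64 - 112))*(-127) = (85 - 15)*(-127) = 70*(-127) = -8890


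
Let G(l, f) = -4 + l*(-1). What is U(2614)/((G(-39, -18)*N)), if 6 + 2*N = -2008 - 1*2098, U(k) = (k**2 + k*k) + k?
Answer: -976329/5140 ≈ -189.95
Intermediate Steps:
G(l, f) = -4 - l
U(k) = k + 2*k**2 (U(k) = (k**2 + k**2) + k = 2*k**2 + k = k + 2*k**2)
N = -2056 (N = -3 + (-2008 - 1*2098)/2 = -3 + (-2008 - 2098)/2 = -3 + (1/2)*(-4106) = -3 - 2053 = -2056)
U(2614)/((G(-39, -18)*N)) = (2614*(1 + 2*2614))/(((-4 - 1*(-39))*(-2056))) = (2614*(1 + 5228))/(((-4 + 39)*(-2056))) = (2614*5229)/((35*(-2056))) = 13668606/(-71960) = 13668606*(-1/71960) = -976329/5140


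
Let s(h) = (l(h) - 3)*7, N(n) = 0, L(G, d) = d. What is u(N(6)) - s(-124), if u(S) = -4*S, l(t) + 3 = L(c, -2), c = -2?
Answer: 56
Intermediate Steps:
l(t) = -5 (l(t) = -3 - 2 = -5)
s(h) = -56 (s(h) = (-5 - 3)*7 = -8*7 = -56)
u(N(6)) - s(-124) = -4*0 - 1*(-56) = 0 + 56 = 56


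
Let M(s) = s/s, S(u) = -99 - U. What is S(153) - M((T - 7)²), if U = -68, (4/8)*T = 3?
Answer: -32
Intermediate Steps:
T = 6 (T = 2*3 = 6)
S(u) = -31 (S(u) = -99 - 1*(-68) = -99 + 68 = -31)
M(s) = 1
S(153) - M((T - 7)²) = -31 - 1*1 = -31 - 1 = -32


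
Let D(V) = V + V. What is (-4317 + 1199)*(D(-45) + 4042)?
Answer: -12322336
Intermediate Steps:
D(V) = 2*V
(-4317 + 1199)*(D(-45) + 4042) = (-4317 + 1199)*(2*(-45) + 4042) = -3118*(-90 + 4042) = -3118*3952 = -12322336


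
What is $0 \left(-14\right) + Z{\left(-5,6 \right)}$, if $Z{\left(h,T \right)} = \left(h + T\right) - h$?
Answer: $6$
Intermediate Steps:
$Z{\left(h,T \right)} = T$ ($Z{\left(h,T \right)} = \left(T + h\right) - h = T$)
$0 \left(-14\right) + Z{\left(-5,6 \right)} = 0 \left(-14\right) + 6 = 0 + 6 = 6$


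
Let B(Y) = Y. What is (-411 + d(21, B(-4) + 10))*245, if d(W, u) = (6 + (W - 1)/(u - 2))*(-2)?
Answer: -106085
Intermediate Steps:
d(W, u) = -12 - 2*(-1 + W)/(-2 + u) (d(W, u) = (6 + (-1 + W)/(-2 + u))*(-2) = -12 - 2*(-1 + W)/(-2 + u))
(-411 + d(21, B(-4) + 10))*245 = (-411 + 2*(13 - 1*21 - 6*(-4 + 10))/(-2 + (-4 + 10)))*245 = (-411 + 2*(13 - 21 - 6*6)/(-2 + 6))*245 = (-411 + 2*(13 - 21 - 36)/4)*245 = (-411 + 2*(¼)*(-44))*245 = (-411 - 22)*245 = -433*245 = -106085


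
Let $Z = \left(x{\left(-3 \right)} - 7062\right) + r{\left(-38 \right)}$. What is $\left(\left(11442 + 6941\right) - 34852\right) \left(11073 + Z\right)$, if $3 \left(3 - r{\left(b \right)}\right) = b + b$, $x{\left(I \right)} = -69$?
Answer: $- \frac{196162259}{3} \approx -6.5387 \cdot 10^{7}$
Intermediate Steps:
$r{\left(b \right)} = 3 - \frac{2 b}{3}$ ($r{\left(b \right)} = 3 - \frac{b + b}{3} = 3 - \frac{2 b}{3}$)
$Z = - \frac{21308}{3}$ ($Z = \left(-69 - 7062\right) + \left(3 - - \frac{76}{3}\right) = -7131 + \left(3 + \frac{76}{3}\right) = -7131 + \frac{85}{3} = - \frac{21308}{3} \approx -7102.7$)
$\left(\left(11442 + 6941\right) - 34852\right) \left(11073 + Z\right) = \left(\left(11442 + 6941\right) - 34852\right) \left(11073 - \frac{21308}{3}\right) = \left(18383 - 34852\right) \frac{11911}{3} = \left(-16469\right) \frac{11911}{3} = - \frac{196162259}{3}$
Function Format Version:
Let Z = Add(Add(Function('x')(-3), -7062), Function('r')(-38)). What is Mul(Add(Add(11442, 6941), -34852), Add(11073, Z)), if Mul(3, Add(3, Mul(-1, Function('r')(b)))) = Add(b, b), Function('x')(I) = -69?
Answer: Rational(-196162259, 3) ≈ -6.5387e+7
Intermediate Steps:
Function('r')(b) = Add(3, Mul(Rational(-2, 3), b)) (Function('r')(b) = Add(3, Mul(Rational(-1, 3), Add(b, b))) = Add(3, Mul(Rational(-1, 3), Mul(2, b))) = Add(3, Mul(Rational(-2, 3), b)))
Z = Rational(-21308, 3) (Z = Add(Add(-69, -7062), Add(3, Mul(Rational(-2, 3), -38))) = Add(-7131, Add(3, Rational(76, 3))) = Add(-7131, Rational(85, 3)) = Rational(-21308, 3) ≈ -7102.7)
Mul(Add(Add(11442, 6941), -34852), Add(11073, Z)) = Mul(Add(Add(11442, 6941), -34852), Add(11073, Rational(-21308, 3))) = Mul(Add(18383, -34852), Rational(11911, 3)) = Mul(-16469, Rational(11911, 3)) = Rational(-196162259, 3)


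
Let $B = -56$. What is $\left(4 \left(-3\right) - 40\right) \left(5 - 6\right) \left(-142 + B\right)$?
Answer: $-10296$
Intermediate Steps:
$\left(4 \left(-3\right) - 40\right) \left(5 - 6\right) \left(-142 + B\right) = \left(4 \left(-3\right) - 40\right) \left(5 - 6\right) \left(-142 - 56\right) = \left(-12 - 40\right) \left(-1\right) \left(-198\right) = \left(-52\right) \left(-1\right) \left(-198\right) = 52 \left(-198\right) = -10296$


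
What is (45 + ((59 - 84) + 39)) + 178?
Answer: 237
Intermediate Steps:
(45 + ((59 - 84) + 39)) + 178 = (45 + (-25 + 39)) + 178 = (45 + 14) + 178 = 59 + 178 = 237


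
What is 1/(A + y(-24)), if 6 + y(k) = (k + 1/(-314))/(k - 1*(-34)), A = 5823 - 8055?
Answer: -3140/7034857 ≈ -0.00044635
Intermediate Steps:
A = -2232
y(k) = -6 + (-1/314 + k)/(34 + k) (y(k) = -6 + (k + 1/(-314))/(k - 1*(-34)) = -6 + (k - 1/314)/(k + 34) = -6 + (-1/314 + k)/(34 + k))
1/(A + y(-24)) = 1/(-2232 + (-64057 - 1570*(-24))/(314*(34 - 24))) = 1/(-2232 + (1/314)*(-64057 + 37680)/10) = 1/(-2232 + (1/314)*(1/10)*(-26377)) = 1/(-2232 - 26377/3140) = 1/(-7034857/3140) = -3140/7034857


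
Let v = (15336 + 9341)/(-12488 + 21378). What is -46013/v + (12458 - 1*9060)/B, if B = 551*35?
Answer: -7888552815004/475895945 ≈ -16576.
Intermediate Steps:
B = 19285
v = 24677/8890 ≈ 2.7758
-46013/v + (12458 - 1*9060)/B = -46013/24677/8890 + (12458 - 1*9060)/19285 = -46013*8890/24677 + (12458 - 9060)*(1/19285) = -409055570/24677 + 3398*(1/19285) = -409055570/24677 + 3398/19285 = -7888552815004/475895945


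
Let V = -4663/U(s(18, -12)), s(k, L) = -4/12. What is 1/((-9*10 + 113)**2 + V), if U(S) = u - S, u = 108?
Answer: 325/157936 ≈ 0.0020578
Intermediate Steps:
s(k, L) = -1/3 (s(k, L) = -4*1/12 = -1/3)
U(S) = 108 - S
V = -13989/325 (V = -4663/(108 - 1*(-1/3)) = -4663/(108 + 1/3) = -4663/325/3 = -4663*3/325 = -13989/325 ≈ -43.043)
1/((-9*10 + 113)**2 + V) = 1/((-9*10 + 113)**2 - 13989/325) = 1/((-90 + 113)**2 - 13989/325) = 1/(23**2 - 13989/325) = 1/(529 - 13989/325) = 1/(157936/325) = 325/157936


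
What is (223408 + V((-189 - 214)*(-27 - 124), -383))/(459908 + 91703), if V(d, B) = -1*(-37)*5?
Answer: 223593/551611 ≈ 0.40535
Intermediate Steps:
V(d, B) = 185 (V(d, B) = 37*5 = 185)
(223408 + V((-189 - 214)*(-27 - 124), -383))/(459908 + 91703) = (223408 + 185)/(459908 + 91703) = 223593/551611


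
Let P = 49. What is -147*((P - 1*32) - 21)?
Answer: 588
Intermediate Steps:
-147*((P - 1*32) - 21) = -147*((49 - 1*32) - 21) = -147*((49 - 32) - 21) = -147*(17 - 21) = -147*(-4) = 588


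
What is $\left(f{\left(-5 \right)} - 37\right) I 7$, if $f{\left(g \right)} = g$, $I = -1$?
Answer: $294$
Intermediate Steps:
$\left(f{\left(-5 \right)} - 37\right) I 7 = \left(-5 - 37\right) \left(-1\right) 7 = \left(-42\right) \left(-1\right) 7 = 42 \cdot 7 = 294$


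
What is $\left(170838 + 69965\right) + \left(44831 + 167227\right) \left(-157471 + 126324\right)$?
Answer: $-6604729723$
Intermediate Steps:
$\left(170838 + 69965\right) + \left(44831 + 167227\right) \left(-157471 + 126324\right) = 240803 + 212058 \left(-31147\right) = 240803 - 6604970526 = -6604729723$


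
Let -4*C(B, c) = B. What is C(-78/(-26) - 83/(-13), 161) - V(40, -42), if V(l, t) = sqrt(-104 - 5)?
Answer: -61/26 - I*sqrt(109) ≈ -2.3462 - 10.44*I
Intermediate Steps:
V(l, t) = I*sqrt(109) (V(l, t) = sqrt(-109) = I*sqrt(109))
C(B, c) = -B/4
C(-78/(-26) - 83/(-13), 161) - V(40, -42) = -(-78/(-26) - 83/(-13))/4 - I*sqrt(109) = -(-78*(-1/26) - 83*(-1/13))/4 - I*sqrt(109) = -(3 + 83/13)/4 - I*sqrt(109) = -1/4*122/13 - I*sqrt(109) = -61/26 - I*sqrt(109)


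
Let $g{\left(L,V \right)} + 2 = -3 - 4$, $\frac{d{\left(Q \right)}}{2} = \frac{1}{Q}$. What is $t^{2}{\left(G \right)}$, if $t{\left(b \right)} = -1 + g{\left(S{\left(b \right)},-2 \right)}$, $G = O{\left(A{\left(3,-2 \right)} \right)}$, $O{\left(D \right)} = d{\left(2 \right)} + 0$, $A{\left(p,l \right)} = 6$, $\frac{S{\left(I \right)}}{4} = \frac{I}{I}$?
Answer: $100$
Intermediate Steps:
$d{\left(Q \right)} = \frac{2}{Q}$
$S{\left(I \right)} = 4$ ($S{\left(I \right)} = 4 \frac{I}{I} = 4 \cdot 1 = 4$)
$O{\left(D \right)} = 1$ ($O{\left(D \right)} = \frac{2}{2} + 0 = 2 \cdot \frac{1}{2} + 0 = 1 + 0 = 1$)
$G = 1$
$g{\left(L,V \right)} = -9$ ($g{\left(L,V \right)} = -2 - 7 = -9$)
$t{\left(b \right)} = -10$ ($t{\left(b \right)} = -1 - 9 = -10$)
$t^{2}{\left(G \right)} = \left(-10\right)^{2} = 100$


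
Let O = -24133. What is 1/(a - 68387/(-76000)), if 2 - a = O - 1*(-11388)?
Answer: 76000/968840387 ≈ 7.8444e-5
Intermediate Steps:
a = 12747 (a = 2 - (-24133 - 1*(-11388)) = 2 - (-24133 + 11388) = 2 - 1*(-12745) = 2 + 12745 = 12747)
1/(a - 68387/(-76000)) = 1/(12747 - 68387/(-76000)) = 1/(12747 - 68387*(-1/76000)) = 1/(12747 + 68387/76000) = 1/(968840387/76000) = 76000/968840387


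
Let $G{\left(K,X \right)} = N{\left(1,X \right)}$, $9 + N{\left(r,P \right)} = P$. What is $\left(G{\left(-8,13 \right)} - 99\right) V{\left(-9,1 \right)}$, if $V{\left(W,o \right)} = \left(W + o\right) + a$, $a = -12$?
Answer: $1900$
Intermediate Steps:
$N{\left(r,P \right)} = -9 + P$
$G{\left(K,X \right)} = -9 + X$
$V{\left(W,o \right)} = -12 + W + o$ ($V{\left(W,o \right)} = \left(W + o\right) - 12 = -12 + W + o$)
$\left(G{\left(-8,13 \right)} - 99\right) V{\left(-9,1 \right)} = \left(\left(-9 + 13\right) - 99\right) \left(-12 - 9 + 1\right) = \left(4 - 99\right) \left(-20\right) = \left(-95\right) \left(-20\right) = 1900$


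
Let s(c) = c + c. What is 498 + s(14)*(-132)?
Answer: -3198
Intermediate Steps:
s(c) = 2*c
498 + s(14)*(-132) = 498 + (2*14)*(-132) = 498 + 28*(-132) = 498 - 3696 = -3198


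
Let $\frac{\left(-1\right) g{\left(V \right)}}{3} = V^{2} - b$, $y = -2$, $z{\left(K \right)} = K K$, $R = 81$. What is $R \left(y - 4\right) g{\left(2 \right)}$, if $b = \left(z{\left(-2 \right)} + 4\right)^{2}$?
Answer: $-87480$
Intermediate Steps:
$z{\left(K \right)} = K^{2}$
$b = 64$ ($b = \left(\left(-2\right)^{2} + 4\right)^{2} = \left(4 + 4\right)^{2} = 8^{2} = 64$)
$g{\left(V \right)} = 192 - 3 V^{2}$ ($g{\left(V \right)} = - 3 \left(V^{2} - 64\right) = - 3 \left(-64 + V^{2}\right) = 192 - 3 V^{2}$)
$R \left(y - 4\right) g{\left(2 \right)} = 81 \left(-2 - 4\right) \left(192 - 3 \cdot 2^{2}\right) = 81 \left(- 6 \left(192 - 12\right)\right) = 81 \left(\left(-6\right) 180\right) = 81 \left(-1080\right) = -87480$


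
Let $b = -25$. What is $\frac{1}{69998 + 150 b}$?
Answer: $\frac{1}{66248} \approx 1.5095 \cdot 10^{-5}$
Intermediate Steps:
$\frac{1}{69998 + 150 b} = \frac{1}{69998 + 150 \left(-25\right)} = \frac{1}{69998 - 3750} = \frac{1}{66248}$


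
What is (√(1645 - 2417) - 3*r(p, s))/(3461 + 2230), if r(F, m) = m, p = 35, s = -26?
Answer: 26/1897 + 2*I*√193/5691 ≈ 0.013706 + 0.0048823*I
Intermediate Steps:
(√(1645 - 2417) - 3*r(p, s))/(3461 + 2230) = (√(1645 - 2417) - 3*(-26))/(3461 + 2230) = (√(-772) + 78)/5691 = (2*I*√193 + 78)*(1/5691) = (78 + 2*I*√193)*(1/5691) = 26/1897 + 2*I*√193/5691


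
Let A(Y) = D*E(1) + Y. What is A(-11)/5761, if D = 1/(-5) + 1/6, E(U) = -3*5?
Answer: -3/1646 ≈ -0.0018226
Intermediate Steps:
E(U) = -15
D = -1/30 (D = 1*(-⅕) + 1*(⅙) = -⅕ + ⅙ = -1/30 ≈ -0.033333)
A(Y) = ½ + Y (A(Y) = -1/30*(-15) + Y = ½ + Y)
A(-11)/5761 = (½ - 11)/5761 = -21/2*1/5761 = -3/1646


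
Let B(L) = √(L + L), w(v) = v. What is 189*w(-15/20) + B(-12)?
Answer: -567/4 + 2*I*√6 ≈ -141.75 + 4.899*I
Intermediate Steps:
B(L) = √2*√L (B(L) = √(2*L) = √2*√L)
189*w(-15/20) + B(-12) = 189*(-15/20) + √2*√(-12) = 189*(-15*1/20) + √2*(2*I*√3) = 189*(-¾) + 2*I*√6 = -567/4 + 2*I*√6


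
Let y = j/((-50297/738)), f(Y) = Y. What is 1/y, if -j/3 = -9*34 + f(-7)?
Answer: -50297/692982 ≈ -0.072581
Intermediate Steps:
j = 939 (j = -3*(-9*34 - 7) = -3*(-306 - 7) = -3*(-313) = 939)
y = -692982/50297 (y = 939/((-50297/738)) = 939/((-50297*1/738)) = 939/(-50297/738) = 939*(-738/50297) = -692982/50297 ≈ -13.778)
1/y = 1/(-692982/50297) = -50297/692982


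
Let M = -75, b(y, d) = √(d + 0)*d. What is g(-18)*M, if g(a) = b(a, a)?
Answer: 4050*I*√2 ≈ 5727.6*I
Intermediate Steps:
b(y, d) = d^(3/2) (b(y, d) = √d*d = d^(3/2))
g(a) = a^(3/2)
g(-18)*M = (-18)^(3/2)*(-75) = -54*I*√2*(-75) = 4050*I*√2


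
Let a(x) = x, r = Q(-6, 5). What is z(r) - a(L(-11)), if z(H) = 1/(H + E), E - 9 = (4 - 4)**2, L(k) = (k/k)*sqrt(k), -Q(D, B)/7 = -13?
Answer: 1/100 - I*sqrt(11) ≈ 0.01 - 3.3166*I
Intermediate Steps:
Q(D, B) = 91 (Q(D, B) = -7*(-13) = 91)
L(k) = sqrt(k) (L(k) = 1*sqrt(k) = sqrt(k))
r = 91
E = 9 (E = 9 + (4 - 4)**2 = 9 + 0**2 = 9 + 0 = 9)
z(H) = 1/(9 + H) (z(H) = 1/(H + 9) = 1/(9 + H))
z(r) - a(L(-11)) = 1/(9 + 91) - sqrt(-11) = 1/100 - I*sqrt(11)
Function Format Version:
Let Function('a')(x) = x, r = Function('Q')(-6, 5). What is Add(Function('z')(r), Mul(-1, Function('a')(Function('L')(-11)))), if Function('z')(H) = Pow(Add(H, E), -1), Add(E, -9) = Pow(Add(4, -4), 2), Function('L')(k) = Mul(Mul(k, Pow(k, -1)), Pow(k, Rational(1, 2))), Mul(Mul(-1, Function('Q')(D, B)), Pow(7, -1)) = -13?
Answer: Add(Rational(1, 100), Mul(-1, I, Pow(11, Rational(1, 2)))) ≈ Add(0.010000, Mul(-3.3166, I))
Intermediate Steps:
Function('Q')(D, B) = 91 (Function('Q')(D, B) = Mul(-7, -13) = 91)
Function('L')(k) = Pow(k, Rational(1, 2)) (Function('L')(k) = Mul(1, Pow(k, Rational(1, 2))) = Pow(k, Rational(1, 2)))
r = 91
E = 9 (E = Add(9, Pow(Add(4, -4), 2)) = Add(9, Pow(0, 2)) = Add(9, 0) = 9)
Function('z')(H) = Pow(Add(9, H), -1) (Function('z')(H) = Pow(Add(H, 9), -1) = Pow(Add(9, H), -1))
Add(Function('z')(r), Mul(-1, Function('a')(Function('L')(-11)))) = Add(Pow(Add(9, 91), -1), Mul(-1, Pow(-11, Rational(1, 2)))) = Add(Pow(100, -1), Mul(-1, Mul(I, Pow(11, Rational(1, 2))))) = Add(Rational(1, 100), Mul(-1, I, Pow(11, Rational(1, 2))))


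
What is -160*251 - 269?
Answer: -40429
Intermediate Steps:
-160*251 - 269 = -40160 - 269 = -40429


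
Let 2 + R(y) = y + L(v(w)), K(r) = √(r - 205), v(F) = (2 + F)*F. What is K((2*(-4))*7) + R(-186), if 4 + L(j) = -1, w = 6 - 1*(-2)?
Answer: -193 + 3*I*√29 ≈ -193.0 + 16.155*I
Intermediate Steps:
w = 8 (w = 6 + 2 = 8)
v(F) = F*(2 + F)
L(j) = -5 (L(j) = -4 - 1 = -5)
K(r) = √(-205 + r)
R(y) = -7 + y (R(y) = -2 + (y - 5) = -2 + (-5 + y) = -7 + y)
K((2*(-4))*7) + R(-186) = √(-205 + (2*(-4))*7) + (-7 - 186) = √(-205 - 8*7) - 193 = √(-205 - 56) - 193 = √(-261) - 193 = 3*I*√29 - 193 = -193 + 3*I*√29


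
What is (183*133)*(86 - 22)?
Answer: 1557696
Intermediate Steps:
(183*133)*(86 - 22) = 24339*64 = 1557696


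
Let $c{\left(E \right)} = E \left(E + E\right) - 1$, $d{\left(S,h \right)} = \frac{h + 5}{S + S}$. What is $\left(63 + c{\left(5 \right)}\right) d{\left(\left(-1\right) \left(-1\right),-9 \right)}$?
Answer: $-224$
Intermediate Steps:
$d{\left(S,h \right)} = \frac{5 + h}{2 S}$
$c{\left(E \right)} = -1 + 2 E^{2}$ ($c{\left(E \right)} = E 2 E - 1 = 2 E^{2} - 1 = -1 + 2 E^{2}$)
$\left(63 + c{\left(5 \right)}\right) d{\left(\left(-1\right) \left(-1\right),-9 \right)} = \left(63 - \left(1 - 2 \cdot 5^{2}\right)\right) \frac{5 - 9}{2 \left(\left(-1\right) \left(-1\right)\right)} = \left(63 + \left(-1 + 2 \cdot 25\right)\right) \frac{1}{2} \cdot 1^{-1} \left(-4\right) = \left(63 + \left(-1 + 50\right)\right) \frac{1}{2} \cdot 1 \left(-4\right) = \left(63 + 49\right) \left(-2\right) = 112 \left(-2\right) = -224$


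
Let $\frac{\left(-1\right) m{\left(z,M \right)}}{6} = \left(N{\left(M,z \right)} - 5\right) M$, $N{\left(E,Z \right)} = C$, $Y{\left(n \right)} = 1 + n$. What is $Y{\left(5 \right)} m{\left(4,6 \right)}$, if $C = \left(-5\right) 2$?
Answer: $3240$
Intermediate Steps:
$C = -10$
$N{\left(E,Z \right)} = -10$
$m{\left(z,M \right)} = 90 M$ ($m{\left(z,M \right)} = - 6 \left(-10 - 5\right) M = - 6 \left(- 15 M\right) = 90 M$)
$Y{\left(5 \right)} m{\left(4,6 \right)} = \left(1 + 5\right) 90 \cdot 6 = 6 \cdot 540 = 3240$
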